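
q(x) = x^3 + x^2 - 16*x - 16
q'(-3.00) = 5.00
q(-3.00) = 14.00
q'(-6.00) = 80.00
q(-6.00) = -100.00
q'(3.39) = 25.26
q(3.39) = -19.79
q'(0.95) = -11.39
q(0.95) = -29.44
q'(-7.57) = 140.77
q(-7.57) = -271.37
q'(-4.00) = 24.00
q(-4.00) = 0.00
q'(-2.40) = -3.52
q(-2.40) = 14.34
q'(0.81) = -12.41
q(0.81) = -27.77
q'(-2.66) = -0.09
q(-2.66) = 14.81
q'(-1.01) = -14.96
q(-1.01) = 0.15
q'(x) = 3*x^2 + 2*x - 16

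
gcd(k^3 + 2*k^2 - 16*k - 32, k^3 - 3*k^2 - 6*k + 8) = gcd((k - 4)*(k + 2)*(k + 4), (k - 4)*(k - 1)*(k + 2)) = k^2 - 2*k - 8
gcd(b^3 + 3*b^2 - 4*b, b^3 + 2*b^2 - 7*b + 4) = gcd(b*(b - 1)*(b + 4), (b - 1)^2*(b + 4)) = b^2 + 3*b - 4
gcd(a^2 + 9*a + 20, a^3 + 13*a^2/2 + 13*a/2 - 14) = a + 4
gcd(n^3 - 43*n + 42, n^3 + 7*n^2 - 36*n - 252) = n^2 + n - 42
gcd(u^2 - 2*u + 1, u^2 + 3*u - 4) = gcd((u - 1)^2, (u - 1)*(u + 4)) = u - 1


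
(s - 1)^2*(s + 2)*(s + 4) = s^4 + 4*s^3 - 3*s^2 - 10*s + 8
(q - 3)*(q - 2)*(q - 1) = q^3 - 6*q^2 + 11*q - 6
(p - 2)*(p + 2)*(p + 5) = p^3 + 5*p^2 - 4*p - 20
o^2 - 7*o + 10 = (o - 5)*(o - 2)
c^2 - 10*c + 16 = (c - 8)*(c - 2)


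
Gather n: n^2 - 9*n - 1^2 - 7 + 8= n^2 - 9*n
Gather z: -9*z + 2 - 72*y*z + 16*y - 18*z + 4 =16*y + z*(-72*y - 27) + 6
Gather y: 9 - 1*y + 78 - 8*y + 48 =135 - 9*y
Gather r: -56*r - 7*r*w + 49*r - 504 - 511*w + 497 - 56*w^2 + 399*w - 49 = r*(-7*w - 7) - 56*w^2 - 112*w - 56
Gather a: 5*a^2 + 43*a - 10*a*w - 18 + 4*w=5*a^2 + a*(43 - 10*w) + 4*w - 18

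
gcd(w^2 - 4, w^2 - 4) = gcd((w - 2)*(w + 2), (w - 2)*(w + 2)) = w^2 - 4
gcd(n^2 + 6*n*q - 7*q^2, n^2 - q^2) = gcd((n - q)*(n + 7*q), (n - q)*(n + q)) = -n + q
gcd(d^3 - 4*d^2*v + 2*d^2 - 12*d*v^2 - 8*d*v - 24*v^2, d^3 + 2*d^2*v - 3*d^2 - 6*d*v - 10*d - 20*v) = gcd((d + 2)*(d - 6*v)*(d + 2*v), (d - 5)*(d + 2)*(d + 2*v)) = d^2 + 2*d*v + 2*d + 4*v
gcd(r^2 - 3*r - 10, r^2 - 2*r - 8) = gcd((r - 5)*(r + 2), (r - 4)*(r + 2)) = r + 2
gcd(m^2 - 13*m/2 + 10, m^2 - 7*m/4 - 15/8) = m - 5/2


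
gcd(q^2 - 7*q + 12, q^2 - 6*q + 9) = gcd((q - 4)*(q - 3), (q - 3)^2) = q - 3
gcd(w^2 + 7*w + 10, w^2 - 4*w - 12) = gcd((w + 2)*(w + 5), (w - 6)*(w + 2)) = w + 2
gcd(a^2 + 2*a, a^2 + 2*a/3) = a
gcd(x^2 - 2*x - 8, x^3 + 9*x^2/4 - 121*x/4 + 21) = x - 4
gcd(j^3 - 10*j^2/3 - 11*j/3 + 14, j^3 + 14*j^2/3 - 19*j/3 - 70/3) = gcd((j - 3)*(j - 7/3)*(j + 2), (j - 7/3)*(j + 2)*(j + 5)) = j^2 - j/3 - 14/3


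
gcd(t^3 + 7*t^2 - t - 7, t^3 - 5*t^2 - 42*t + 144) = 1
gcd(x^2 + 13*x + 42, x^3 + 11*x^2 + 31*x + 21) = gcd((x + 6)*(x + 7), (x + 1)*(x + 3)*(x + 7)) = x + 7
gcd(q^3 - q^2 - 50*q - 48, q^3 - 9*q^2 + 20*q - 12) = 1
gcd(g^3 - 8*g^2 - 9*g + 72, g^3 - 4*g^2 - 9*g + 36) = g^2 - 9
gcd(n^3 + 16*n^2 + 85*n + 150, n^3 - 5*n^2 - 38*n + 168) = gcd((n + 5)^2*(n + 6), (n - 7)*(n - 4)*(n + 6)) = n + 6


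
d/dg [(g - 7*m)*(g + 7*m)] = 2*g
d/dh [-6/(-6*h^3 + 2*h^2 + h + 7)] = 6*(-18*h^2 + 4*h + 1)/(-6*h^3 + 2*h^2 + h + 7)^2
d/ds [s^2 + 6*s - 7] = 2*s + 6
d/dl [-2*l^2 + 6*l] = 6 - 4*l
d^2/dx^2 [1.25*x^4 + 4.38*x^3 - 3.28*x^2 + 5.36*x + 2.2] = 15.0*x^2 + 26.28*x - 6.56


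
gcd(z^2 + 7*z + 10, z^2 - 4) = z + 2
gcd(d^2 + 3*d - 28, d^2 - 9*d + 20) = d - 4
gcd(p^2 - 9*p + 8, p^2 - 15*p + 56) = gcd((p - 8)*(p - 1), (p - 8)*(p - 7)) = p - 8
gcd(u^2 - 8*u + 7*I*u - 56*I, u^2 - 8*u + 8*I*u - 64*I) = u - 8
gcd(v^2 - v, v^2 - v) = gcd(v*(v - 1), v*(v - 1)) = v^2 - v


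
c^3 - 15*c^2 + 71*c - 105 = (c - 7)*(c - 5)*(c - 3)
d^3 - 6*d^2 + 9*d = d*(d - 3)^2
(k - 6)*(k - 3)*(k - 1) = k^3 - 10*k^2 + 27*k - 18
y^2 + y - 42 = (y - 6)*(y + 7)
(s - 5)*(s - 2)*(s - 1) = s^3 - 8*s^2 + 17*s - 10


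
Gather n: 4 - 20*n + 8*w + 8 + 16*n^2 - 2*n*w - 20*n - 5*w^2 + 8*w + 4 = 16*n^2 + n*(-2*w - 40) - 5*w^2 + 16*w + 16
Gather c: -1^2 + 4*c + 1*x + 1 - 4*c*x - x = c*(4 - 4*x)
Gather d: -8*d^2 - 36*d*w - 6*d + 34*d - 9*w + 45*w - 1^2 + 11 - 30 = -8*d^2 + d*(28 - 36*w) + 36*w - 20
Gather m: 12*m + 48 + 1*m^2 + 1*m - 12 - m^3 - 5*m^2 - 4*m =-m^3 - 4*m^2 + 9*m + 36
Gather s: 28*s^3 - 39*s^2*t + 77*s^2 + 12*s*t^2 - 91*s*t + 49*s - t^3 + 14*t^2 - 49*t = 28*s^3 + s^2*(77 - 39*t) + s*(12*t^2 - 91*t + 49) - t^3 + 14*t^2 - 49*t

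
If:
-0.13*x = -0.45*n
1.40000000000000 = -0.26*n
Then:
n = -5.38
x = -18.64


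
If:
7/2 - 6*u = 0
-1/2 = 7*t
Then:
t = -1/14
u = 7/12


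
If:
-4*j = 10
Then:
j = -5/2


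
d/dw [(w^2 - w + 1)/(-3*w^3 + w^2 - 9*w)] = (3*w^4 - 6*w^3 + w^2 - 2*w + 9)/(w^2*(9*w^4 - 6*w^3 + 55*w^2 - 18*w + 81))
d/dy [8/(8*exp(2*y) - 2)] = -32*exp(2*y)/(4*exp(2*y) - 1)^2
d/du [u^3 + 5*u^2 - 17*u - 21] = 3*u^2 + 10*u - 17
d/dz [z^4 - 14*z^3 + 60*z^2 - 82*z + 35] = 4*z^3 - 42*z^2 + 120*z - 82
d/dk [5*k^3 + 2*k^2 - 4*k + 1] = 15*k^2 + 4*k - 4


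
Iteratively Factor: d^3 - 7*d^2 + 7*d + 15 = (d - 5)*(d^2 - 2*d - 3) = (d - 5)*(d + 1)*(d - 3)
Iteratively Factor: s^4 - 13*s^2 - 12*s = (s)*(s^3 - 13*s - 12) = s*(s - 4)*(s^2 + 4*s + 3) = s*(s - 4)*(s + 1)*(s + 3)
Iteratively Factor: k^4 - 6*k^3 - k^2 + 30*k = (k - 5)*(k^3 - k^2 - 6*k) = k*(k - 5)*(k^2 - k - 6) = k*(k - 5)*(k + 2)*(k - 3)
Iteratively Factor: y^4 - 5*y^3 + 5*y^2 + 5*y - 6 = (y - 1)*(y^3 - 4*y^2 + y + 6) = (y - 3)*(y - 1)*(y^2 - y - 2) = (y - 3)*(y - 1)*(y + 1)*(y - 2)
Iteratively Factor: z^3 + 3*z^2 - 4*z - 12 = (z + 2)*(z^2 + z - 6) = (z - 2)*(z + 2)*(z + 3)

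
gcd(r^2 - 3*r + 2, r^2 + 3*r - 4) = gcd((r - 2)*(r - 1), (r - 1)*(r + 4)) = r - 1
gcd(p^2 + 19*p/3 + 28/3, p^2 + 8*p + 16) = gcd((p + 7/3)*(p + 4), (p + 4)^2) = p + 4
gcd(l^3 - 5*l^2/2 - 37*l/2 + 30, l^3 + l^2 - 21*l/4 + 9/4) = l - 3/2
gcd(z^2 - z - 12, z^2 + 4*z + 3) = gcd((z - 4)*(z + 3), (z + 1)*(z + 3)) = z + 3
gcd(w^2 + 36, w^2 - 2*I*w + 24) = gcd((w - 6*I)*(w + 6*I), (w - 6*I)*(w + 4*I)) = w - 6*I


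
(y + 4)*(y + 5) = y^2 + 9*y + 20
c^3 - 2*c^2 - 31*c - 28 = (c - 7)*(c + 1)*(c + 4)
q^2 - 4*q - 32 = (q - 8)*(q + 4)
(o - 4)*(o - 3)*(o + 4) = o^3 - 3*o^2 - 16*o + 48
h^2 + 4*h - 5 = (h - 1)*(h + 5)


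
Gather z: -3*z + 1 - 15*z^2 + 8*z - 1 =-15*z^2 + 5*z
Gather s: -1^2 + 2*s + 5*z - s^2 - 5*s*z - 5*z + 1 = -s^2 + s*(2 - 5*z)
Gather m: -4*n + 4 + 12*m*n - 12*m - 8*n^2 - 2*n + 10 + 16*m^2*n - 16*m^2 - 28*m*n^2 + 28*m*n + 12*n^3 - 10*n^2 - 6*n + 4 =m^2*(16*n - 16) + m*(-28*n^2 + 40*n - 12) + 12*n^3 - 18*n^2 - 12*n + 18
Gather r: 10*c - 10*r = 10*c - 10*r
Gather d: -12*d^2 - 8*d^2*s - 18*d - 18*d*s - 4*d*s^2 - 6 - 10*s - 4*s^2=d^2*(-8*s - 12) + d*(-4*s^2 - 18*s - 18) - 4*s^2 - 10*s - 6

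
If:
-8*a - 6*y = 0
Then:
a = -3*y/4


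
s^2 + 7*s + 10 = (s + 2)*(s + 5)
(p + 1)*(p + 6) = p^2 + 7*p + 6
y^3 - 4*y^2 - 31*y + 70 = (y - 7)*(y - 2)*(y + 5)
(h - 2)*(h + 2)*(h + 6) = h^3 + 6*h^2 - 4*h - 24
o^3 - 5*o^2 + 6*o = o*(o - 3)*(o - 2)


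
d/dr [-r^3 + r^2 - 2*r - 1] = -3*r^2 + 2*r - 2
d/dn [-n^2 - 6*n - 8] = -2*n - 6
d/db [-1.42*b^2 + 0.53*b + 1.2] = 0.53 - 2.84*b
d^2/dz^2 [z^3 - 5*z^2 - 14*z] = 6*z - 10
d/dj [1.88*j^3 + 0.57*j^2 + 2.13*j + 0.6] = 5.64*j^2 + 1.14*j + 2.13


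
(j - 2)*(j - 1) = j^2 - 3*j + 2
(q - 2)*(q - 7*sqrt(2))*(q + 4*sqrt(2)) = q^3 - 3*sqrt(2)*q^2 - 2*q^2 - 56*q + 6*sqrt(2)*q + 112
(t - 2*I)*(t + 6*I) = t^2 + 4*I*t + 12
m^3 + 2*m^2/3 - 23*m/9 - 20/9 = (m - 5/3)*(m + 1)*(m + 4/3)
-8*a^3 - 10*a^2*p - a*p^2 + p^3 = (-4*a + p)*(a + p)*(2*a + p)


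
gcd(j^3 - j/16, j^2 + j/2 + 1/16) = j + 1/4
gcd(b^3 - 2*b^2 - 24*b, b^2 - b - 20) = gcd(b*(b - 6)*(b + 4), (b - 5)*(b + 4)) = b + 4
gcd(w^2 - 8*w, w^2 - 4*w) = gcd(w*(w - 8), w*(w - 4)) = w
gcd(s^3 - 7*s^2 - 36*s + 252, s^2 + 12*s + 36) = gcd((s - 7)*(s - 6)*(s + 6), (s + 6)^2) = s + 6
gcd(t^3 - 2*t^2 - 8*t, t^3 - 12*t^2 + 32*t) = t^2 - 4*t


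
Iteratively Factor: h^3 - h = (h)*(h^2 - 1) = h*(h + 1)*(h - 1)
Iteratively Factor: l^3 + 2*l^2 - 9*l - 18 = (l - 3)*(l^2 + 5*l + 6) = (l - 3)*(l + 3)*(l + 2)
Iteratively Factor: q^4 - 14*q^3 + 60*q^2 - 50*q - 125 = (q - 5)*(q^3 - 9*q^2 + 15*q + 25) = (q - 5)*(q + 1)*(q^2 - 10*q + 25) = (q - 5)^2*(q + 1)*(q - 5)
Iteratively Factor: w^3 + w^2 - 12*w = (w)*(w^2 + w - 12) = w*(w + 4)*(w - 3)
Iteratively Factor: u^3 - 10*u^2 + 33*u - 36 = (u - 3)*(u^2 - 7*u + 12) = (u - 4)*(u - 3)*(u - 3)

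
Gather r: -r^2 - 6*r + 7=-r^2 - 6*r + 7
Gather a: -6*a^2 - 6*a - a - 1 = -6*a^2 - 7*a - 1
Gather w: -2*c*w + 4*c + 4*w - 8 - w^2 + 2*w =4*c - w^2 + w*(6 - 2*c) - 8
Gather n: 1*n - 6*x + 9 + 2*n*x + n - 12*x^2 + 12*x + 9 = n*(2*x + 2) - 12*x^2 + 6*x + 18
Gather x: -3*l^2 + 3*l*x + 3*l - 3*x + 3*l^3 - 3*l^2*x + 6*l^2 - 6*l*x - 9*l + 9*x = 3*l^3 + 3*l^2 - 6*l + x*(-3*l^2 - 3*l + 6)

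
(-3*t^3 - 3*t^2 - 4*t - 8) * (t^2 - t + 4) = -3*t^5 - 13*t^3 - 16*t^2 - 8*t - 32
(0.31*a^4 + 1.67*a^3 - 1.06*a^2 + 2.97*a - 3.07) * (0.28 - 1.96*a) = -0.6076*a^5 - 3.1864*a^4 + 2.5452*a^3 - 6.118*a^2 + 6.8488*a - 0.8596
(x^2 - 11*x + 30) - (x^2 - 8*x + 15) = 15 - 3*x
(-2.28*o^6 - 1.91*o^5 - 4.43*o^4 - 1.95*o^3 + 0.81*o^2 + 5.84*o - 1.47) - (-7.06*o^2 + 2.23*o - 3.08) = -2.28*o^6 - 1.91*o^5 - 4.43*o^4 - 1.95*o^3 + 7.87*o^2 + 3.61*o + 1.61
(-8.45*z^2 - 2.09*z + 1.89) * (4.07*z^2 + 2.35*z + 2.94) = -34.3915*z^4 - 28.3638*z^3 - 22.0622*z^2 - 1.7031*z + 5.5566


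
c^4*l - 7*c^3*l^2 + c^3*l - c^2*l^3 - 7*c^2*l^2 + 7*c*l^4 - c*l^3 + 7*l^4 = (c - 7*l)*(c - l)*(c + l)*(c*l + l)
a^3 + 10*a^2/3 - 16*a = a*(a - 8/3)*(a + 6)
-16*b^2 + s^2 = (-4*b + s)*(4*b + s)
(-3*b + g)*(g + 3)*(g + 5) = -3*b*g^2 - 24*b*g - 45*b + g^3 + 8*g^2 + 15*g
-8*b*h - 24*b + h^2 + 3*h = (-8*b + h)*(h + 3)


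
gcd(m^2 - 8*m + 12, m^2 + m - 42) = m - 6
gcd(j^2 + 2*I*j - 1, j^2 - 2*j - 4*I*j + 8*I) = 1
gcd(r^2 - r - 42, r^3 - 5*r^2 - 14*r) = r - 7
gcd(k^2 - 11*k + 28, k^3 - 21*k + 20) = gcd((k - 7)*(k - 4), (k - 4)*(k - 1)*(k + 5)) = k - 4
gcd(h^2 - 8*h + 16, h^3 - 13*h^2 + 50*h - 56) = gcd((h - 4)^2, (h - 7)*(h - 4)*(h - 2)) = h - 4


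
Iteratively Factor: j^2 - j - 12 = (j - 4)*(j + 3)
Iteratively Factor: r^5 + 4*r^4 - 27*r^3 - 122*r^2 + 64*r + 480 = (r + 4)*(r^4 - 27*r^2 - 14*r + 120) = (r + 3)*(r + 4)*(r^3 - 3*r^2 - 18*r + 40) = (r - 2)*(r + 3)*(r + 4)*(r^2 - r - 20) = (r - 5)*(r - 2)*(r + 3)*(r + 4)*(r + 4)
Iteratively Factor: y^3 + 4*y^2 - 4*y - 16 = (y + 4)*(y^2 - 4) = (y + 2)*(y + 4)*(y - 2)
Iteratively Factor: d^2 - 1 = (d + 1)*(d - 1)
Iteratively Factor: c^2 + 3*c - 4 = (c + 4)*(c - 1)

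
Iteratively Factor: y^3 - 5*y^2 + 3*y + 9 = (y + 1)*(y^2 - 6*y + 9) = (y - 3)*(y + 1)*(y - 3)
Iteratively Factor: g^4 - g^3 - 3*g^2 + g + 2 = (g - 2)*(g^3 + g^2 - g - 1) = (g - 2)*(g + 1)*(g^2 - 1) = (g - 2)*(g + 1)^2*(g - 1)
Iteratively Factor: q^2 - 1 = (q - 1)*(q + 1)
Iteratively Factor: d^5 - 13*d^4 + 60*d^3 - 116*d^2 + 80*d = (d - 4)*(d^4 - 9*d^3 + 24*d^2 - 20*d) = (d - 4)*(d - 2)*(d^3 - 7*d^2 + 10*d) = (d - 5)*(d - 4)*(d - 2)*(d^2 - 2*d) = (d - 5)*(d - 4)*(d - 2)^2*(d)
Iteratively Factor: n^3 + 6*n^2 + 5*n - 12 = (n + 4)*(n^2 + 2*n - 3) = (n - 1)*(n + 4)*(n + 3)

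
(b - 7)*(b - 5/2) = b^2 - 19*b/2 + 35/2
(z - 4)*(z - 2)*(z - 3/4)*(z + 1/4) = z^4 - 13*z^3/2 + 173*z^2/16 - 23*z/8 - 3/2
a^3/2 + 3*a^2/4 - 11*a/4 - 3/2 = (a/2 + 1/4)*(a - 2)*(a + 3)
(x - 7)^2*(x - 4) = x^3 - 18*x^2 + 105*x - 196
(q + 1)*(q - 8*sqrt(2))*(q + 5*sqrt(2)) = q^3 - 3*sqrt(2)*q^2 + q^2 - 80*q - 3*sqrt(2)*q - 80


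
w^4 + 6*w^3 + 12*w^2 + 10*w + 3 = (w + 1)^3*(w + 3)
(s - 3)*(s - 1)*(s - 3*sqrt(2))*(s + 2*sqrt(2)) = s^4 - 4*s^3 - sqrt(2)*s^3 - 9*s^2 + 4*sqrt(2)*s^2 - 3*sqrt(2)*s + 48*s - 36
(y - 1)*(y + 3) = y^2 + 2*y - 3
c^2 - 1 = (c - 1)*(c + 1)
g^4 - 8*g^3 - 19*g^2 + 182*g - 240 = (g - 8)*(g - 3)*(g - 2)*(g + 5)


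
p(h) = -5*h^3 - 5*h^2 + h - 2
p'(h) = -15*h^2 - 10*h + 1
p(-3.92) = 218.43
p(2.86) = -157.01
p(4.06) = -414.98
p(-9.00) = 3229.00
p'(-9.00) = -1124.00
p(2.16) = -73.56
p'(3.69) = -240.14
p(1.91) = -53.17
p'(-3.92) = -190.30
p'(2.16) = -90.58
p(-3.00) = 85.00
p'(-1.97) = -37.51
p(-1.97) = 14.85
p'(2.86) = -150.29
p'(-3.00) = -104.00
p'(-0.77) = -0.19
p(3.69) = -317.61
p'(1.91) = -72.82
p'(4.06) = -286.85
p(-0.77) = -3.45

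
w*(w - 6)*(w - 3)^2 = w^4 - 12*w^3 + 45*w^2 - 54*w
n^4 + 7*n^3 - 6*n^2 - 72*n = n*(n - 3)*(n + 4)*(n + 6)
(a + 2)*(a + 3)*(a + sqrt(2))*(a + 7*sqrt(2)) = a^4 + 5*a^3 + 8*sqrt(2)*a^3 + 20*a^2 + 40*sqrt(2)*a^2 + 48*sqrt(2)*a + 70*a + 84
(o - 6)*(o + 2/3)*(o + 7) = o^3 + 5*o^2/3 - 124*o/3 - 28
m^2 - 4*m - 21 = (m - 7)*(m + 3)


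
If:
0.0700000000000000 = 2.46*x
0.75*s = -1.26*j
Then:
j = -0.595238095238095*s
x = 0.03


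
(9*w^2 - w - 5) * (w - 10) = 9*w^3 - 91*w^2 + 5*w + 50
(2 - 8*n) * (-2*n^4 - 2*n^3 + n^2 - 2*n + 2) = 16*n^5 + 12*n^4 - 12*n^3 + 18*n^2 - 20*n + 4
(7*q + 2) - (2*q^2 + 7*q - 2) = 4 - 2*q^2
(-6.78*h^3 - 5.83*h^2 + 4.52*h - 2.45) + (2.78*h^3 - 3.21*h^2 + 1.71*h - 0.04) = -4.0*h^3 - 9.04*h^2 + 6.23*h - 2.49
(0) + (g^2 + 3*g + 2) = g^2 + 3*g + 2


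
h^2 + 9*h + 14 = (h + 2)*(h + 7)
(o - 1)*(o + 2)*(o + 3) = o^3 + 4*o^2 + o - 6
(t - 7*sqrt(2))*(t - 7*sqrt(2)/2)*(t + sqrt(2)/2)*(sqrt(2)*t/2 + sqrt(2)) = sqrt(2)*t^4/2 - 10*t^3 + sqrt(2)*t^3 - 20*t^2 + 77*sqrt(2)*t^2/4 + 49*t/2 + 77*sqrt(2)*t/2 + 49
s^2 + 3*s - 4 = (s - 1)*(s + 4)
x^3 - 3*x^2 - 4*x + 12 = (x - 3)*(x - 2)*(x + 2)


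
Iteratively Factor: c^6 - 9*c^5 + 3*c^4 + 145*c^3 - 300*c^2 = (c + 4)*(c^5 - 13*c^4 + 55*c^3 - 75*c^2) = (c - 5)*(c + 4)*(c^4 - 8*c^3 + 15*c^2) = c*(c - 5)*(c + 4)*(c^3 - 8*c^2 + 15*c) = c*(c - 5)^2*(c + 4)*(c^2 - 3*c) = c*(c - 5)^2*(c - 3)*(c + 4)*(c)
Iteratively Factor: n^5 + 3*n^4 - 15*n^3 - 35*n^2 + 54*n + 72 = (n + 1)*(n^4 + 2*n^3 - 17*n^2 - 18*n + 72) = (n - 2)*(n + 1)*(n^3 + 4*n^2 - 9*n - 36) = (n - 2)*(n + 1)*(n + 3)*(n^2 + n - 12) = (n - 2)*(n + 1)*(n + 3)*(n + 4)*(n - 3)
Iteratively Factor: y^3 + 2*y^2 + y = (y)*(y^2 + 2*y + 1) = y*(y + 1)*(y + 1)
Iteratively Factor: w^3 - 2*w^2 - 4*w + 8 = (w + 2)*(w^2 - 4*w + 4) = (w - 2)*(w + 2)*(w - 2)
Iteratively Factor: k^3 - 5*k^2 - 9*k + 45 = (k + 3)*(k^2 - 8*k + 15) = (k - 5)*(k + 3)*(k - 3)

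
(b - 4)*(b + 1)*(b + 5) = b^3 + 2*b^2 - 19*b - 20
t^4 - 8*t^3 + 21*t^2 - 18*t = t*(t - 3)^2*(t - 2)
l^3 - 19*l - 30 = (l - 5)*(l + 2)*(l + 3)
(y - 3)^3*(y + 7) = y^4 - 2*y^3 - 36*y^2 + 162*y - 189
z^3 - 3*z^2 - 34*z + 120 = (z - 5)*(z - 4)*(z + 6)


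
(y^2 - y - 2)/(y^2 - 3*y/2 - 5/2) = 2*(y - 2)/(2*y - 5)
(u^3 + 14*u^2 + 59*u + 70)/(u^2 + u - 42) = (u^2 + 7*u + 10)/(u - 6)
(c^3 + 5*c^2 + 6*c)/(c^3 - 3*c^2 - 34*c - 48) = c/(c - 8)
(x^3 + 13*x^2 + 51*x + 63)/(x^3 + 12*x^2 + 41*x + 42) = (x + 3)/(x + 2)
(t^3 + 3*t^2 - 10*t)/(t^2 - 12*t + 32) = t*(t^2 + 3*t - 10)/(t^2 - 12*t + 32)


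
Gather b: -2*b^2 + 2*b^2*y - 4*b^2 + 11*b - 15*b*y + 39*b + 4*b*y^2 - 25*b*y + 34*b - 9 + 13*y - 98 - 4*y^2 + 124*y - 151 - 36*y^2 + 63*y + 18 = b^2*(2*y - 6) + b*(4*y^2 - 40*y + 84) - 40*y^2 + 200*y - 240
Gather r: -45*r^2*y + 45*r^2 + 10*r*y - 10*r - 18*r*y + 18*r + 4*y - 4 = r^2*(45 - 45*y) + r*(8 - 8*y) + 4*y - 4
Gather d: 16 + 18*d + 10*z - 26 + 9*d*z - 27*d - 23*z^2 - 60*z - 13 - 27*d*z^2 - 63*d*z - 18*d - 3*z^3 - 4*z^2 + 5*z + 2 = d*(-27*z^2 - 54*z - 27) - 3*z^3 - 27*z^2 - 45*z - 21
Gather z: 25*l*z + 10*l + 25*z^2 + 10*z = 10*l + 25*z^2 + z*(25*l + 10)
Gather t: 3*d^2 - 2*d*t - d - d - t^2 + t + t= 3*d^2 - 2*d - t^2 + t*(2 - 2*d)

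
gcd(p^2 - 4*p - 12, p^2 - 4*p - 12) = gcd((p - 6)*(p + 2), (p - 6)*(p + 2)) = p^2 - 4*p - 12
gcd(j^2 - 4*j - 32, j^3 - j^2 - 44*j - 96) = j^2 - 4*j - 32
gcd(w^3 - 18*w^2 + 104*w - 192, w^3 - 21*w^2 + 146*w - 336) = w^2 - 14*w + 48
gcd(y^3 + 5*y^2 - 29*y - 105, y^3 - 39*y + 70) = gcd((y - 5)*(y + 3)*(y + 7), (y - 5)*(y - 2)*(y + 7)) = y^2 + 2*y - 35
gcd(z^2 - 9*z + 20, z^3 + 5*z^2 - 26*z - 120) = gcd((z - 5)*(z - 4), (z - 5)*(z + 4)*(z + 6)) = z - 5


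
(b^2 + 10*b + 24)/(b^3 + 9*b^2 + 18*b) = (b + 4)/(b*(b + 3))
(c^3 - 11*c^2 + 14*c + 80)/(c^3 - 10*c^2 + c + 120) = (c + 2)/(c + 3)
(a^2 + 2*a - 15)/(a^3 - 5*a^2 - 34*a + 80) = (a - 3)/(a^2 - 10*a + 16)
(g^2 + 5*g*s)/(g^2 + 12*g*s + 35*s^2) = g/(g + 7*s)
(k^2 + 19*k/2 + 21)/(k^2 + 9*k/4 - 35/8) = 4*(k + 6)/(4*k - 5)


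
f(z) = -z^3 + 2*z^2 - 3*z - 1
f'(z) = -3*z^2 + 4*z - 3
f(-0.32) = 0.20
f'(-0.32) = -4.59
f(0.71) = -2.48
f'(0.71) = -1.67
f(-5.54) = 247.03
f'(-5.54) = -117.23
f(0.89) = -2.79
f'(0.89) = -1.82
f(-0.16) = -0.46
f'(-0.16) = -3.72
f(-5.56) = 249.39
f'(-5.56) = -117.98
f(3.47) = -29.11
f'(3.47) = -25.24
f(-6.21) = 334.24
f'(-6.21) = -143.53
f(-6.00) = 305.00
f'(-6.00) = -135.00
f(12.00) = -1477.00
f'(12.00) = -387.00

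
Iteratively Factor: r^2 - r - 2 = (r - 2)*(r + 1)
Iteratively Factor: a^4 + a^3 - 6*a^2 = (a)*(a^3 + a^2 - 6*a) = a*(a + 3)*(a^2 - 2*a) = a*(a - 2)*(a + 3)*(a)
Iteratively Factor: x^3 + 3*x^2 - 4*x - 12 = (x + 2)*(x^2 + x - 6) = (x + 2)*(x + 3)*(x - 2)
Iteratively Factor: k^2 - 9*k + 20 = (k - 5)*(k - 4)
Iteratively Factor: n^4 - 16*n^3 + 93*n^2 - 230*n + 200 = (n - 2)*(n^3 - 14*n^2 + 65*n - 100) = (n - 4)*(n - 2)*(n^2 - 10*n + 25) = (n - 5)*(n - 4)*(n - 2)*(n - 5)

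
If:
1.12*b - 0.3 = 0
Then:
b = 0.27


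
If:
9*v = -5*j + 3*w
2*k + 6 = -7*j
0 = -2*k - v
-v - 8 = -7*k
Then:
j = -10/9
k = 8/9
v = -16/9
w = -194/27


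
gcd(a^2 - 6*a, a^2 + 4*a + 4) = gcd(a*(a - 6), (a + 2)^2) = 1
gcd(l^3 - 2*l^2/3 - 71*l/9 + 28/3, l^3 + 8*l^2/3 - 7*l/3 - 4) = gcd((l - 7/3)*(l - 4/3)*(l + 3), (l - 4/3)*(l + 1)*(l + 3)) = l^2 + 5*l/3 - 4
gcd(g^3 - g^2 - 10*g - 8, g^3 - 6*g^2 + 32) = g^2 - 2*g - 8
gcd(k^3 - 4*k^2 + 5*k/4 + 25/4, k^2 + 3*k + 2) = k + 1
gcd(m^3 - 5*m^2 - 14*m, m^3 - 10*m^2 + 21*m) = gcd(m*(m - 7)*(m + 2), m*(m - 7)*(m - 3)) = m^2 - 7*m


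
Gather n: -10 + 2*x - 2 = 2*x - 12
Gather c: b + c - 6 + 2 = b + c - 4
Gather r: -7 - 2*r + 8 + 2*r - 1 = 0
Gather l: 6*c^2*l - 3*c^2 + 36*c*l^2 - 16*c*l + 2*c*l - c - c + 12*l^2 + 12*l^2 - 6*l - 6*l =-3*c^2 - 2*c + l^2*(36*c + 24) + l*(6*c^2 - 14*c - 12)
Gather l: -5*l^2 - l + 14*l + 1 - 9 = -5*l^2 + 13*l - 8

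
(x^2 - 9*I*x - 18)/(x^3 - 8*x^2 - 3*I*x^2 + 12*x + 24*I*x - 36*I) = (x - 6*I)/(x^2 - 8*x + 12)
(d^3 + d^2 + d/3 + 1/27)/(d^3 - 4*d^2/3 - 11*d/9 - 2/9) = (d + 1/3)/(d - 2)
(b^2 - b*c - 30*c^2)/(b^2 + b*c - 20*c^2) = (b - 6*c)/(b - 4*c)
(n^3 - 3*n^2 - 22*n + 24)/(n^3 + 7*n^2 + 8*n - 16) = (n - 6)/(n + 4)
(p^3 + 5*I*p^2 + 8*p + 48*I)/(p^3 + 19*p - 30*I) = (p^2 + 8*I*p - 16)/(p^2 + 3*I*p + 10)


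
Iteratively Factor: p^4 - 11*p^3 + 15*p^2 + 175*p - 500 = (p - 5)*(p^3 - 6*p^2 - 15*p + 100) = (p - 5)^2*(p^2 - p - 20) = (p - 5)^3*(p + 4)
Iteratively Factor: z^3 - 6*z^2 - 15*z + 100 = (z - 5)*(z^2 - z - 20) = (z - 5)^2*(z + 4)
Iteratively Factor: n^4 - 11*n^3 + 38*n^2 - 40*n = (n - 4)*(n^3 - 7*n^2 + 10*n) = (n - 4)*(n - 2)*(n^2 - 5*n) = (n - 5)*(n - 4)*(n - 2)*(n)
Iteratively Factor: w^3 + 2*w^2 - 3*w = (w - 1)*(w^2 + 3*w) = (w - 1)*(w + 3)*(w)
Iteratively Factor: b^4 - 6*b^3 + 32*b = (b - 4)*(b^3 - 2*b^2 - 8*b) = (b - 4)*(b + 2)*(b^2 - 4*b) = (b - 4)^2*(b + 2)*(b)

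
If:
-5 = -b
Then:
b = 5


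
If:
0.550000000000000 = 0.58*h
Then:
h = 0.95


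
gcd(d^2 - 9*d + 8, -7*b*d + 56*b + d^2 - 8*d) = d - 8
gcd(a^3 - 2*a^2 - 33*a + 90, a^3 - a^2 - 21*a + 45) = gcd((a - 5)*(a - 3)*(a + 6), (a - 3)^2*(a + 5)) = a - 3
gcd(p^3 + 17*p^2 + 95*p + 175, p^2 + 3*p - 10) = p + 5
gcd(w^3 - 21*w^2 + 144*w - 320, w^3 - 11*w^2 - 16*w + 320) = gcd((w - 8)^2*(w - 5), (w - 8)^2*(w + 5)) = w^2 - 16*w + 64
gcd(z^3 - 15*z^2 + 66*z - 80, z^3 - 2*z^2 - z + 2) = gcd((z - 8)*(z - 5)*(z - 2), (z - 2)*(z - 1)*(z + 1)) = z - 2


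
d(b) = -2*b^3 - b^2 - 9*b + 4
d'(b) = -6*b^2 - 2*b - 9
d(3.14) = -96.04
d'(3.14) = -74.44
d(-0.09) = 4.80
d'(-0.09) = -8.87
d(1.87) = -29.41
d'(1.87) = -33.72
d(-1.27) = 17.91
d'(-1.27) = -16.14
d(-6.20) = 498.02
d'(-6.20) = -227.24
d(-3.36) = 98.82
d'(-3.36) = -70.02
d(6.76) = -720.37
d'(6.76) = -296.71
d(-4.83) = 249.50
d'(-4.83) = -139.31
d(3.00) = -86.00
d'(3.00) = -69.00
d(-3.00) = 76.00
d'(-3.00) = -57.00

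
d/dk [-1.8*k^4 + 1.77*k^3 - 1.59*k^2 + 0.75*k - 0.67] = -7.2*k^3 + 5.31*k^2 - 3.18*k + 0.75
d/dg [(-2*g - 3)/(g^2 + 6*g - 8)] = 2*(g^2 + 3*g + 17)/(g^4 + 12*g^3 + 20*g^2 - 96*g + 64)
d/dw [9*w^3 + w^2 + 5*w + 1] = 27*w^2 + 2*w + 5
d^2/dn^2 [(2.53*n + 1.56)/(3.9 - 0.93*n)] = -21.051108/(0.93*n - 3.9)^3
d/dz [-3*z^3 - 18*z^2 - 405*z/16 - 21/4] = -9*z^2 - 36*z - 405/16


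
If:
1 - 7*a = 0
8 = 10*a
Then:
No Solution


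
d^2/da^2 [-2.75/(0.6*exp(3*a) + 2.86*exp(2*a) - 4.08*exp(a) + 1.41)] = (-2.75*(1.8*exp(2*a) + 5.72*exp(a) - 4.08)*(3.6*exp(2*a) + 11.44*exp(a) - 8.16)*exp(a) + (14.85*exp(2*a) + 31.46*exp(a) - 11.22)*(0.6*exp(3*a) + 2.86*exp(2*a) - 4.08*exp(a) + 1.41))*exp(a)/(0.6*exp(3*a) + 2.86*exp(2*a) - 4.08*exp(a) + 1.41)^3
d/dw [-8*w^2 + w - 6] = 1 - 16*w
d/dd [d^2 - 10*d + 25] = 2*d - 10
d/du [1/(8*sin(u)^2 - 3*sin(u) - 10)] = (3 - 16*sin(u))*cos(u)/(-8*sin(u)^2 + 3*sin(u) + 10)^2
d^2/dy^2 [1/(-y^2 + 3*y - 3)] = 2*(y^2 - 3*y - (2*y - 3)^2 + 3)/(y^2 - 3*y + 3)^3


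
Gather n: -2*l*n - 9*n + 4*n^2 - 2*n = 4*n^2 + n*(-2*l - 11)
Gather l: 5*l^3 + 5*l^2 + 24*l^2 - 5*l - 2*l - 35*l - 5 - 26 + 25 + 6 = 5*l^3 + 29*l^2 - 42*l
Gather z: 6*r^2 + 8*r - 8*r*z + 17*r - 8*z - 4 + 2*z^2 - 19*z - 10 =6*r^2 + 25*r + 2*z^2 + z*(-8*r - 27) - 14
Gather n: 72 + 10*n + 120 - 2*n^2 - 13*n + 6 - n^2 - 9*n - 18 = -3*n^2 - 12*n + 180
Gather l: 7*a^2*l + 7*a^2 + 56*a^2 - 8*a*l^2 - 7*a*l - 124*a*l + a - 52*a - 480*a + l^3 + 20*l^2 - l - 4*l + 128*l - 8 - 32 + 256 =63*a^2 - 531*a + l^3 + l^2*(20 - 8*a) + l*(7*a^2 - 131*a + 123) + 216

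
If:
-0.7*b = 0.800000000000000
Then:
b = -1.14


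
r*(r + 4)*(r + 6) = r^3 + 10*r^2 + 24*r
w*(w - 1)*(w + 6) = w^3 + 5*w^2 - 6*w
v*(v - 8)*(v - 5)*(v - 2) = v^4 - 15*v^3 + 66*v^2 - 80*v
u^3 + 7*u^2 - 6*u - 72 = (u - 3)*(u + 4)*(u + 6)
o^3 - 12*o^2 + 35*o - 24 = (o - 8)*(o - 3)*(o - 1)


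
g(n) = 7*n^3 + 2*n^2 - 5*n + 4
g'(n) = 21*n^2 + 4*n - 5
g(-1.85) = -24.23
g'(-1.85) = 59.47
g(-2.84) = -126.01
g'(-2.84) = 153.02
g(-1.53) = -8.74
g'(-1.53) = 38.04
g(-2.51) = -81.54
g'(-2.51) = 117.26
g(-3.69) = -302.02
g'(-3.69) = 266.18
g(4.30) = 576.03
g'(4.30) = 400.49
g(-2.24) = -53.44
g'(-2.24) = 91.41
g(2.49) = 112.02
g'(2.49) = 135.16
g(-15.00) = -23096.00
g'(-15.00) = 4660.00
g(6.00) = 1558.00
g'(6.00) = 775.00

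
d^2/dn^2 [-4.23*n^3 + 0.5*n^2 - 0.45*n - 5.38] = 1.0 - 25.38*n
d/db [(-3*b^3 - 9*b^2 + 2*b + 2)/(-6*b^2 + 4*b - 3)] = (18*b^4 - 24*b^3 + 3*b^2 + 78*b - 14)/(36*b^4 - 48*b^3 + 52*b^2 - 24*b + 9)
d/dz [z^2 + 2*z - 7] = 2*z + 2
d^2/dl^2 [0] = 0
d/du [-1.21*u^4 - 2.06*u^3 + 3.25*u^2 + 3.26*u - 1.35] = -4.84*u^3 - 6.18*u^2 + 6.5*u + 3.26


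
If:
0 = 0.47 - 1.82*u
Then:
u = 0.26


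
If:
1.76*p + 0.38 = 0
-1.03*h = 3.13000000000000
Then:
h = -3.04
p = -0.22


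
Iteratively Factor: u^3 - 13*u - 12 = (u + 3)*(u^2 - 3*u - 4) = (u + 1)*(u + 3)*(u - 4)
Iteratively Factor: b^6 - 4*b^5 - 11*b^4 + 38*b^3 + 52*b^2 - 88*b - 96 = (b + 1)*(b^5 - 5*b^4 - 6*b^3 + 44*b^2 + 8*b - 96) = (b + 1)*(b + 2)*(b^4 - 7*b^3 + 8*b^2 + 28*b - 48) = (b + 1)*(b + 2)^2*(b^3 - 9*b^2 + 26*b - 24) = (b - 2)*(b + 1)*(b + 2)^2*(b^2 - 7*b + 12) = (b - 3)*(b - 2)*(b + 1)*(b + 2)^2*(b - 4)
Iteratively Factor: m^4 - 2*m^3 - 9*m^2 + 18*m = (m - 2)*(m^3 - 9*m) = m*(m - 2)*(m^2 - 9) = m*(m - 3)*(m - 2)*(m + 3)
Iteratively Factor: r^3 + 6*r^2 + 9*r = (r + 3)*(r^2 + 3*r) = r*(r + 3)*(r + 3)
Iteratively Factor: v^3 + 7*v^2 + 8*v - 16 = (v + 4)*(v^2 + 3*v - 4) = (v - 1)*(v + 4)*(v + 4)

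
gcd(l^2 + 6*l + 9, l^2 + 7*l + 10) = 1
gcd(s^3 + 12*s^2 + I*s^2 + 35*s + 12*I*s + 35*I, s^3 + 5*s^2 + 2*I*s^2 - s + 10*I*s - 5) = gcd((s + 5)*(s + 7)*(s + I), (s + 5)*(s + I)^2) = s^2 + s*(5 + I) + 5*I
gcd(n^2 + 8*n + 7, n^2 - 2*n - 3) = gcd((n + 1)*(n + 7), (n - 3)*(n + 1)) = n + 1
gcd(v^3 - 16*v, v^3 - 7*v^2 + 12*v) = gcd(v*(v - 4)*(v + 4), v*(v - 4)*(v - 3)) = v^2 - 4*v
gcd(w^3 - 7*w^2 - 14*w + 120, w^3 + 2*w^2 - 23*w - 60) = w^2 - w - 20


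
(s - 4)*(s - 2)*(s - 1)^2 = s^4 - 8*s^3 + 21*s^2 - 22*s + 8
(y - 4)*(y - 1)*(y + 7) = y^3 + 2*y^2 - 31*y + 28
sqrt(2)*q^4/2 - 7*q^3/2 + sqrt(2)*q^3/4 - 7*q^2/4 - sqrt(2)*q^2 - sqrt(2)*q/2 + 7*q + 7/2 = (q + 1/2)*(q - 7*sqrt(2)/2)*(q - sqrt(2))*(sqrt(2)*q/2 + 1)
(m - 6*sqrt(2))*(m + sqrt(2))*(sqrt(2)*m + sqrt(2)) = sqrt(2)*m^3 - 10*m^2 + sqrt(2)*m^2 - 12*sqrt(2)*m - 10*m - 12*sqrt(2)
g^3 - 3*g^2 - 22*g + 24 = (g - 6)*(g - 1)*(g + 4)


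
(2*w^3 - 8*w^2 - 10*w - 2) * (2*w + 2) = 4*w^4 - 12*w^3 - 36*w^2 - 24*w - 4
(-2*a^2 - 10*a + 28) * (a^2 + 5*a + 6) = -2*a^4 - 20*a^3 - 34*a^2 + 80*a + 168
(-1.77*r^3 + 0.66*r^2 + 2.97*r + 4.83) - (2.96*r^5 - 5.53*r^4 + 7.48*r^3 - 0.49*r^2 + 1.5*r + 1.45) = -2.96*r^5 + 5.53*r^4 - 9.25*r^3 + 1.15*r^2 + 1.47*r + 3.38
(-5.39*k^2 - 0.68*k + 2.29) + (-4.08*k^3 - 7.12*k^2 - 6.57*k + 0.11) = -4.08*k^3 - 12.51*k^2 - 7.25*k + 2.4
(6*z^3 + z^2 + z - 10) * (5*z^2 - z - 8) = 30*z^5 - z^4 - 44*z^3 - 59*z^2 + 2*z + 80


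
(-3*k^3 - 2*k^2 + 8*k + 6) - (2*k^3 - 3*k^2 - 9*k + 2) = -5*k^3 + k^2 + 17*k + 4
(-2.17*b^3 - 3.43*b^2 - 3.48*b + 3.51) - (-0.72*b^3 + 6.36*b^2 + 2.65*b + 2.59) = -1.45*b^3 - 9.79*b^2 - 6.13*b + 0.92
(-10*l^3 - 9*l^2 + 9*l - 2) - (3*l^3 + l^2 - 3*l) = -13*l^3 - 10*l^2 + 12*l - 2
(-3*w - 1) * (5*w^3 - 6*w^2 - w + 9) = -15*w^4 + 13*w^3 + 9*w^2 - 26*w - 9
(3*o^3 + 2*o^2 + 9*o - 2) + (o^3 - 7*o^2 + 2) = 4*o^3 - 5*o^2 + 9*o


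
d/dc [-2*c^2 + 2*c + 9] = 2 - 4*c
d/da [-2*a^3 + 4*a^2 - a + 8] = -6*a^2 + 8*a - 1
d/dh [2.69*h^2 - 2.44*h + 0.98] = 5.38*h - 2.44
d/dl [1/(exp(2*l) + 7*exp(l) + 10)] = (-2*exp(l) - 7)*exp(l)/(exp(2*l) + 7*exp(l) + 10)^2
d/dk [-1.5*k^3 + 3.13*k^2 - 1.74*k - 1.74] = -4.5*k^2 + 6.26*k - 1.74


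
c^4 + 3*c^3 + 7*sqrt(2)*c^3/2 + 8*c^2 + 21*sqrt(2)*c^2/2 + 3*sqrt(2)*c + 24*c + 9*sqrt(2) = (c + 3)*(c + sqrt(2))^2*(c + 3*sqrt(2)/2)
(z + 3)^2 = z^2 + 6*z + 9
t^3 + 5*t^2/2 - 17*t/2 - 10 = (t - 5/2)*(t + 1)*(t + 4)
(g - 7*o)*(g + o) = g^2 - 6*g*o - 7*o^2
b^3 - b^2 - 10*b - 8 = (b - 4)*(b + 1)*(b + 2)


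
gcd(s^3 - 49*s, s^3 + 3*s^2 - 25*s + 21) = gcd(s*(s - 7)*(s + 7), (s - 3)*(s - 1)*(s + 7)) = s + 7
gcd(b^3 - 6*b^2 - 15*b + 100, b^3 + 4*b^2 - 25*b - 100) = b^2 - b - 20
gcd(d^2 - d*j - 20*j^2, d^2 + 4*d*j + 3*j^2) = 1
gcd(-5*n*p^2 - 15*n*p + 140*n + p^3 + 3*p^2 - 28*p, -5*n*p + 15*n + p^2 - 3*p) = -5*n + p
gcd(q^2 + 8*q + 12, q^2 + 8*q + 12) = q^2 + 8*q + 12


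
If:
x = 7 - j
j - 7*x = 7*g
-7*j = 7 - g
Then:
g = -399/41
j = -98/41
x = 385/41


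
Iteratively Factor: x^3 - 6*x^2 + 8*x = (x - 2)*(x^2 - 4*x) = x*(x - 2)*(x - 4)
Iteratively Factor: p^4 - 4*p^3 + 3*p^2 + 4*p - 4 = (p - 1)*(p^3 - 3*p^2 + 4) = (p - 2)*(p - 1)*(p^2 - p - 2) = (p - 2)^2*(p - 1)*(p + 1)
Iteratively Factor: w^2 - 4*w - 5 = (w + 1)*(w - 5)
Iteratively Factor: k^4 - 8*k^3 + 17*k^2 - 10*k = (k)*(k^3 - 8*k^2 + 17*k - 10) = k*(k - 1)*(k^2 - 7*k + 10) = k*(k - 2)*(k - 1)*(k - 5)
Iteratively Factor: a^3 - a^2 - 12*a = (a + 3)*(a^2 - 4*a) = a*(a + 3)*(a - 4)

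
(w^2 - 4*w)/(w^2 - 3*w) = (w - 4)/(w - 3)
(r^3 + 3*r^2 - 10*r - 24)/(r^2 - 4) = (r^2 + r - 12)/(r - 2)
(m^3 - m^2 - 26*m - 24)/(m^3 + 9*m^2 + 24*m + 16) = (m - 6)/(m + 4)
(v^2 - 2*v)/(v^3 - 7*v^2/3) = 3*(v - 2)/(v*(3*v - 7))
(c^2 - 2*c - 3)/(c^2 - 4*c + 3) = (c + 1)/(c - 1)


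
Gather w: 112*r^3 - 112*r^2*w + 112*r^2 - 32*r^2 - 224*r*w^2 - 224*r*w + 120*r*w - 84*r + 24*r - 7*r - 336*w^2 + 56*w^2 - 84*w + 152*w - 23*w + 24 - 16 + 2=112*r^3 + 80*r^2 - 67*r + w^2*(-224*r - 280) + w*(-112*r^2 - 104*r + 45) + 10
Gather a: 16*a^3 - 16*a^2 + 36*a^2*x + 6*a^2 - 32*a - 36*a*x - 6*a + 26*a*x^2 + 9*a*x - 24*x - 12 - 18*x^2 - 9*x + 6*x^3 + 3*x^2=16*a^3 + a^2*(36*x - 10) + a*(26*x^2 - 27*x - 38) + 6*x^3 - 15*x^2 - 33*x - 12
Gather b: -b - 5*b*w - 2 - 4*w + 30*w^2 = b*(-5*w - 1) + 30*w^2 - 4*w - 2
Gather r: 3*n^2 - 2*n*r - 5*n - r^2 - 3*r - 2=3*n^2 - 5*n - r^2 + r*(-2*n - 3) - 2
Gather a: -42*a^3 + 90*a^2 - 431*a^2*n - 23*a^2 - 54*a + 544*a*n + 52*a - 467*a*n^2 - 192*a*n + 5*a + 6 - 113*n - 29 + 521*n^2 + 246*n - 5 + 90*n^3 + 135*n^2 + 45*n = -42*a^3 + a^2*(67 - 431*n) + a*(-467*n^2 + 352*n + 3) + 90*n^3 + 656*n^2 + 178*n - 28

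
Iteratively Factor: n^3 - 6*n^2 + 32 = (n - 4)*(n^2 - 2*n - 8) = (n - 4)*(n + 2)*(n - 4)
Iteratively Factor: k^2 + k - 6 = (k - 2)*(k + 3)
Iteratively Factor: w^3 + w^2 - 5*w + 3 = (w - 1)*(w^2 + 2*w - 3) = (w - 1)*(w + 3)*(w - 1)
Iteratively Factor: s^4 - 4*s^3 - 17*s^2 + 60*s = (s - 5)*(s^3 + s^2 - 12*s) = (s - 5)*(s + 4)*(s^2 - 3*s) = (s - 5)*(s - 3)*(s + 4)*(s)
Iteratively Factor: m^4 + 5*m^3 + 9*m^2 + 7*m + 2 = (m + 1)*(m^3 + 4*m^2 + 5*m + 2) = (m + 1)^2*(m^2 + 3*m + 2) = (m + 1)^3*(m + 2)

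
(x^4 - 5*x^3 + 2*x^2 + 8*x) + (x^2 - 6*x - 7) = x^4 - 5*x^3 + 3*x^2 + 2*x - 7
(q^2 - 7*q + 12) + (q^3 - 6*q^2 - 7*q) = q^3 - 5*q^2 - 14*q + 12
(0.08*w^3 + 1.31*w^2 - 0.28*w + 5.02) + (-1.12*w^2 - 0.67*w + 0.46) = 0.08*w^3 + 0.19*w^2 - 0.95*w + 5.48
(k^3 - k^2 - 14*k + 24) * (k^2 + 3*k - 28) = k^5 + 2*k^4 - 45*k^3 + 10*k^2 + 464*k - 672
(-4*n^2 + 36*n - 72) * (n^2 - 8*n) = -4*n^4 + 68*n^3 - 360*n^2 + 576*n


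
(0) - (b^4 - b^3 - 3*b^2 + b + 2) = -b^4 + b^3 + 3*b^2 - b - 2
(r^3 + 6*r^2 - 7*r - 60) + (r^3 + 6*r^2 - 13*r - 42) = 2*r^3 + 12*r^2 - 20*r - 102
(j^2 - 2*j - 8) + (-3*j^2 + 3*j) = -2*j^2 + j - 8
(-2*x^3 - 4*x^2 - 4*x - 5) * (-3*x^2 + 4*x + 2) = 6*x^5 + 4*x^4 - 8*x^3 - 9*x^2 - 28*x - 10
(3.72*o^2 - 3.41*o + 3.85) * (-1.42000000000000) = -5.2824*o^2 + 4.8422*o - 5.467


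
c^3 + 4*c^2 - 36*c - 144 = (c - 6)*(c + 4)*(c + 6)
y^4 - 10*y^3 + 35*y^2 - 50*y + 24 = (y - 4)*(y - 3)*(y - 2)*(y - 1)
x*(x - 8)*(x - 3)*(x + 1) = x^4 - 10*x^3 + 13*x^2 + 24*x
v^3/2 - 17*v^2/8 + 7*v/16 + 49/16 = (v/2 + 1/2)*(v - 7/2)*(v - 7/4)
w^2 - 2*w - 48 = (w - 8)*(w + 6)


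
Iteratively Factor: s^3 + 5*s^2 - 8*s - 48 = (s + 4)*(s^2 + s - 12) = (s - 3)*(s + 4)*(s + 4)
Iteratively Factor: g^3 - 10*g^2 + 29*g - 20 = (g - 4)*(g^2 - 6*g + 5) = (g - 4)*(g - 1)*(g - 5)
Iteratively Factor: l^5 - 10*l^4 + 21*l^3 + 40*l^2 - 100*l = (l - 5)*(l^4 - 5*l^3 - 4*l^2 + 20*l) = l*(l - 5)*(l^3 - 5*l^2 - 4*l + 20) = l*(l - 5)*(l + 2)*(l^2 - 7*l + 10) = l*(l - 5)^2*(l + 2)*(l - 2)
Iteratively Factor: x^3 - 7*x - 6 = (x - 3)*(x^2 + 3*x + 2) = (x - 3)*(x + 2)*(x + 1)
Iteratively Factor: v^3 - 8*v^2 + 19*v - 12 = (v - 1)*(v^2 - 7*v + 12) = (v - 3)*(v - 1)*(v - 4)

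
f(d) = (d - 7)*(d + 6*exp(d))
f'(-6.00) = -19.18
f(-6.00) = 77.81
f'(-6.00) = -19.18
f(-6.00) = 77.81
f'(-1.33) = -21.29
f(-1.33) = -2.14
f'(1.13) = -95.20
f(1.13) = -115.66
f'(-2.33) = -16.52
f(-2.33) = 16.29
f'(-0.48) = -32.02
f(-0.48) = -24.18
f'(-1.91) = -17.85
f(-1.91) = 9.10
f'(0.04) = -44.14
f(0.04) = -43.74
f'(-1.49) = -20.11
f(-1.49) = 1.17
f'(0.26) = -51.15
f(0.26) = -54.20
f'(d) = d + (d - 7)*(6*exp(d) + 1) + 6*exp(d)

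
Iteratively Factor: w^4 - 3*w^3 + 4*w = (w)*(w^3 - 3*w^2 + 4) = w*(w - 2)*(w^2 - w - 2) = w*(w - 2)*(w + 1)*(w - 2)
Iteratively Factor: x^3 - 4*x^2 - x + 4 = (x - 4)*(x^2 - 1) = (x - 4)*(x + 1)*(x - 1)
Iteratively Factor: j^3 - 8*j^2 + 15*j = (j)*(j^2 - 8*j + 15) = j*(j - 5)*(j - 3)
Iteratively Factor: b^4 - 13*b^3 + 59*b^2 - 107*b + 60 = (b - 4)*(b^3 - 9*b^2 + 23*b - 15) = (b - 4)*(b - 3)*(b^2 - 6*b + 5) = (b - 5)*(b - 4)*(b - 3)*(b - 1)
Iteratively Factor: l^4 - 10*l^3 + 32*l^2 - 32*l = (l - 4)*(l^3 - 6*l^2 + 8*l) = (l - 4)*(l - 2)*(l^2 - 4*l) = l*(l - 4)*(l - 2)*(l - 4)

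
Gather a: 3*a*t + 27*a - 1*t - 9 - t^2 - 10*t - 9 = a*(3*t + 27) - t^2 - 11*t - 18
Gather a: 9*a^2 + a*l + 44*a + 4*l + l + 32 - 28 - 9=9*a^2 + a*(l + 44) + 5*l - 5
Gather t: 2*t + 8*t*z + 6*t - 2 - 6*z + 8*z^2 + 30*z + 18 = t*(8*z + 8) + 8*z^2 + 24*z + 16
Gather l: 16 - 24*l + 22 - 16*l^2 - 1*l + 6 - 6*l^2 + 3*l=-22*l^2 - 22*l + 44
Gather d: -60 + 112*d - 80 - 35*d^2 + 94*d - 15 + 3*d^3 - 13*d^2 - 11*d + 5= 3*d^3 - 48*d^2 + 195*d - 150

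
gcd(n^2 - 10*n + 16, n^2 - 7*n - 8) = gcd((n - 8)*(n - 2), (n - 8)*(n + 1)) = n - 8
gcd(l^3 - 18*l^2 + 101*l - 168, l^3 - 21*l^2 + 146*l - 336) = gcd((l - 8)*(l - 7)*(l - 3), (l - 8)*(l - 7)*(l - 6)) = l^2 - 15*l + 56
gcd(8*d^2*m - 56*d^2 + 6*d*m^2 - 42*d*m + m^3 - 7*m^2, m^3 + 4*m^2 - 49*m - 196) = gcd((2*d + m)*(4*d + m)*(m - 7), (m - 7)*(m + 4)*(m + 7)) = m - 7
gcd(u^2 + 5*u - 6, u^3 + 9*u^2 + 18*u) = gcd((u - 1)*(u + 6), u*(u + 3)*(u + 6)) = u + 6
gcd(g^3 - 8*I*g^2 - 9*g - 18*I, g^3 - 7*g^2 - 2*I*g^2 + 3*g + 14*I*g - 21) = g^2 - 2*I*g + 3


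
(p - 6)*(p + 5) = p^2 - p - 30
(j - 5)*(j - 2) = j^2 - 7*j + 10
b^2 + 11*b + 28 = (b + 4)*(b + 7)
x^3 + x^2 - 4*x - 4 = (x - 2)*(x + 1)*(x + 2)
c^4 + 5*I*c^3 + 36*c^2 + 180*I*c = c*(c - 6*I)*(c + 5*I)*(c + 6*I)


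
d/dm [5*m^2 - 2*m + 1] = 10*m - 2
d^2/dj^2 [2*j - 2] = 0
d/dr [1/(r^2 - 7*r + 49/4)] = 16*(7 - 2*r)/(4*r^2 - 28*r + 49)^2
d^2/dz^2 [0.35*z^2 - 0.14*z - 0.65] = 0.700000000000000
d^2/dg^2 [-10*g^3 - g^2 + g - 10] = -60*g - 2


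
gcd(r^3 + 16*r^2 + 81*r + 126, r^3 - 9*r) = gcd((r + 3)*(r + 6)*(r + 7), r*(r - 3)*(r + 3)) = r + 3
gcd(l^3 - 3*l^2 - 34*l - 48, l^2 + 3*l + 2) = l + 2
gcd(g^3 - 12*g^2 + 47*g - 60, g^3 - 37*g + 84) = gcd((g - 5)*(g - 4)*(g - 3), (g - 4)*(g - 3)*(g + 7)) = g^2 - 7*g + 12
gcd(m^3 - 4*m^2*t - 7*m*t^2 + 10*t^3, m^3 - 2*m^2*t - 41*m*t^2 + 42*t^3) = -m + t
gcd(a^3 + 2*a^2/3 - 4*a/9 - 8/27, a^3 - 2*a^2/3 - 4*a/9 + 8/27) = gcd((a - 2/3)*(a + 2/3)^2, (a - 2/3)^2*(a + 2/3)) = a^2 - 4/9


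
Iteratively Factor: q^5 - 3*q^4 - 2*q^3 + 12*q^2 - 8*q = (q - 1)*(q^4 - 2*q^3 - 4*q^2 + 8*q) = q*(q - 1)*(q^3 - 2*q^2 - 4*q + 8) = q*(q - 2)*(q - 1)*(q^2 - 4) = q*(q - 2)*(q - 1)*(q + 2)*(q - 2)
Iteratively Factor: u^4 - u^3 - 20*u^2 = (u + 4)*(u^3 - 5*u^2) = u*(u + 4)*(u^2 - 5*u) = u^2*(u + 4)*(u - 5)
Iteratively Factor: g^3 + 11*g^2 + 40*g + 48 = (g + 4)*(g^2 + 7*g + 12) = (g + 4)^2*(g + 3)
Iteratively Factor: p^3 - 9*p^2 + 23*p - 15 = (p - 1)*(p^2 - 8*p + 15) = (p - 5)*(p - 1)*(p - 3)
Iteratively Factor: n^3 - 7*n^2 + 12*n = (n - 3)*(n^2 - 4*n) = n*(n - 3)*(n - 4)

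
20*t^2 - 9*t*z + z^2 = (-5*t + z)*(-4*t + z)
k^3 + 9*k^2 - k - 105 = (k - 3)*(k + 5)*(k + 7)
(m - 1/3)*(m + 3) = m^2 + 8*m/3 - 1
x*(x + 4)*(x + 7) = x^3 + 11*x^2 + 28*x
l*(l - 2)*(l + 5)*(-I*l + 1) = -I*l^4 + l^3 - 3*I*l^3 + 3*l^2 + 10*I*l^2 - 10*l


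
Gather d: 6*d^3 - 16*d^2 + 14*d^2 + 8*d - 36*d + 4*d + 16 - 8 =6*d^3 - 2*d^2 - 24*d + 8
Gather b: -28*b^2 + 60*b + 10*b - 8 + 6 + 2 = -28*b^2 + 70*b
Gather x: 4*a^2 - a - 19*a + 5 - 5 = 4*a^2 - 20*a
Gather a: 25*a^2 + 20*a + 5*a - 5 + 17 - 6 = 25*a^2 + 25*a + 6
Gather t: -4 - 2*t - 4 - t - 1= -3*t - 9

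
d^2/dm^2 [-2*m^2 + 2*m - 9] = -4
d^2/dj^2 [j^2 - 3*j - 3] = 2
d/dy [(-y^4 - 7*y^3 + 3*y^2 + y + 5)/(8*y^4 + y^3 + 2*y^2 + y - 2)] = (55*y^6 - 52*y^5 - 44*y^4 - 168*y^3 + 28*y^2 - 32*y - 7)/(64*y^8 + 16*y^7 + 33*y^6 + 20*y^5 - 26*y^4 - 7*y^2 - 4*y + 4)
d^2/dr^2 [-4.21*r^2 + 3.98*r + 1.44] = -8.42000000000000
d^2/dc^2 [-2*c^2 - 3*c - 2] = -4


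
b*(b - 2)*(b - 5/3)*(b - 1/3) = b^4 - 4*b^3 + 41*b^2/9 - 10*b/9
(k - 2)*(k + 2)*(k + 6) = k^3 + 6*k^2 - 4*k - 24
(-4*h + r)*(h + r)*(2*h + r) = -8*h^3 - 10*h^2*r - h*r^2 + r^3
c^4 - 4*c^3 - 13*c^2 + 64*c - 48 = (c - 4)*(c - 3)*(c - 1)*(c + 4)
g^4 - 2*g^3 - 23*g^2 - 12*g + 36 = (g - 6)*(g - 1)*(g + 2)*(g + 3)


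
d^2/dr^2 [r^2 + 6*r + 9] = 2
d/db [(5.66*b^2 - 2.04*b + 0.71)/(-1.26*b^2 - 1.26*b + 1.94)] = (-9.702*b^2 + 23.75*b - 3.063)/(1.5876*b^4 + 3.1752*b^3 - 3.3012*b^2 - 4.8888*b + 3.7636)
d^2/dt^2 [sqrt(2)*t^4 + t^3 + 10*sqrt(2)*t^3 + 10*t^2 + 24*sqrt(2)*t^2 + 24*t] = 12*sqrt(2)*t^2 + 6*t + 60*sqrt(2)*t + 20 + 48*sqrt(2)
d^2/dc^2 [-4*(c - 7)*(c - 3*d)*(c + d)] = -24*c + 16*d + 56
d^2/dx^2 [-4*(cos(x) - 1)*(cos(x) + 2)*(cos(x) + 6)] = 19*cos(x) + 56*cos(2*x) + 9*cos(3*x)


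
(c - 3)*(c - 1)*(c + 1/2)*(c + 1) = c^4 - 5*c^3/2 - 5*c^2/2 + 5*c/2 + 3/2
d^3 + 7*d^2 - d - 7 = (d - 1)*(d + 1)*(d + 7)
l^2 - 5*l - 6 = (l - 6)*(l + 1)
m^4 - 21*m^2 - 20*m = m*(m - 5)*(m + 1)*(m + 4)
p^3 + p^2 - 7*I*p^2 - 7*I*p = p*(p + 1)*(p - 7*I)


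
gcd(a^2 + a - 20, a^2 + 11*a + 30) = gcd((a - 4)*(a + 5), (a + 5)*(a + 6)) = a + 5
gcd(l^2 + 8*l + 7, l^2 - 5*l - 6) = l + 1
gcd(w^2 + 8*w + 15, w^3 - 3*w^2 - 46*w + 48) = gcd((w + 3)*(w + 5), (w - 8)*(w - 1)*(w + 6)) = 1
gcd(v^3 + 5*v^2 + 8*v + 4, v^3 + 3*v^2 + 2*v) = v^2 + 3*v + 2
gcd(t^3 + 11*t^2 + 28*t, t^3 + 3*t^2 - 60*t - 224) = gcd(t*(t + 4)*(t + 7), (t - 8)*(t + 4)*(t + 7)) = t^2 + 11*t + 28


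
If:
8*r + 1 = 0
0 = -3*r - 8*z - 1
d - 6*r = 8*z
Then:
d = -11/8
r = -1/8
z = -5/64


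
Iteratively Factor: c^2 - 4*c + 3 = (c - 3)*(c - 1)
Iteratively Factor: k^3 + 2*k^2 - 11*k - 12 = (k + 4)*(k^2 - 2*k - 3) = (k + 1)*(k + 4)*(k - 3)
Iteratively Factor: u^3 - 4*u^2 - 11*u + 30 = (u - 2)*(u^2 - 2*u - 15) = (u - 5)*(u - 2)*(u + 3)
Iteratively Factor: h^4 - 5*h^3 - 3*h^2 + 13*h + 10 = (h + 1)*(h^3 - 6*h^2 + 3*h + 10) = (h - 2)*(h + 1)*(h^2 - 4*h - 5) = (h - 2)*(h + 1)^2*(h - 5)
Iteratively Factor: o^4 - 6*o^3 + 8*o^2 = (o - 2)*(o^3 - 4*o^2) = o*(o - 2)*(o^2 - 4*o) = o*(o - 4)*(o - 2)*(o)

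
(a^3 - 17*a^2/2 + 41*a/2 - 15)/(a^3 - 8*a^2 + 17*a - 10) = (a - 3/2)/(a - 1)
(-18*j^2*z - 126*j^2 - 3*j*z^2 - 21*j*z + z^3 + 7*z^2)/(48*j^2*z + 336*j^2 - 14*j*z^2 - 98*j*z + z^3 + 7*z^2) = (3*j + z)/(-8*j + z)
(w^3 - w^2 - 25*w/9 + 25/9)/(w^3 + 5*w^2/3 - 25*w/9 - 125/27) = 3*(w - 1)/(3*w + 5)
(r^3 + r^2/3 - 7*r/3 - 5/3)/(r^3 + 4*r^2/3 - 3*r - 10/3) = (r + 1)/(r + 2)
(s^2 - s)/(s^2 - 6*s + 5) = s/(s - 5)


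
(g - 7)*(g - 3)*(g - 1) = g^3 - 11*g^2 + 31*g - 21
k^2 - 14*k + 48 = (k - 8)*(k - 6)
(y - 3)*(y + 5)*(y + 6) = y^3 + 8*y^2 - 3*y - 90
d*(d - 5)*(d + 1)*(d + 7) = d^4 + 3*d^3 - 33*d^2 - 35*d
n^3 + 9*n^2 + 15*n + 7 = (n + 1)^2*(n + 7)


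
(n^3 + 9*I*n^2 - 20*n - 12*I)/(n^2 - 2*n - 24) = (-n^3 - 9*I*n^2 + 20*n + 12*I)/(-n^2 + 2*n + 24)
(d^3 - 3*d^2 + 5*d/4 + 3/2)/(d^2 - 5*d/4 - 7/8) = 2*(2*d^2 - 7*d + 6)/(4*d - 7)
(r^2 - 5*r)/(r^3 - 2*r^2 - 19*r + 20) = r/(r^2 + 3*r - 4)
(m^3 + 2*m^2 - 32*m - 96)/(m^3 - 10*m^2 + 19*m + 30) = (m^2 + 8*m + 16)/(m^2 - 4*m - 5)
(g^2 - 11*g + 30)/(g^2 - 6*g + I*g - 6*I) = (g - 5)/(g + I)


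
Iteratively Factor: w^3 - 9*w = (w - 3)*(w^2 + 3*w) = (w - 3)*(w + 3)*(w)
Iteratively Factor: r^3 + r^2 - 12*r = (r + 4)*(r^2 - 3*r) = (r - 3)*(r + 4)*(r)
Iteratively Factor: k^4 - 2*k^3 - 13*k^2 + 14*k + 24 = (k + 1)*(k^3 - 3*k^2 - 10*k + 24) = (k + 1)*(k + 3)*(k^2 - 6*k + 8) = (k - 4)*(k + 1)*(k + 3)*(k - 2)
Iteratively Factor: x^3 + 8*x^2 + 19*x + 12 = (x + 1)*(x^2 + 7*x + 12) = (x + 1)*(x + 3)*(x + 4)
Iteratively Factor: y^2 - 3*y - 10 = (y - 5)*(y + 2)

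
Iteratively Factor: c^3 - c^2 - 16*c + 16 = (c - 1)*(c^2 - 16) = (c - 4)*(c - 1)*(c + 4)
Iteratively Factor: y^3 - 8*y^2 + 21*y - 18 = (y - 3)*(y^2 - 5*y + 6) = (y - 3)^2*(y - 2)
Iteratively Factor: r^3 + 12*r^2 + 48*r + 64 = (r + 4)*(r^2 + 8*r + 16) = (r + 4)^2*(r + 4)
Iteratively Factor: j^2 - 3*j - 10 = (j - 5)*(j + 2)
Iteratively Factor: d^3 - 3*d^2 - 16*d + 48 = (d + 4)*(d^2 - 7*d + 12) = (d - 4)*(d + 4)*(d - 3)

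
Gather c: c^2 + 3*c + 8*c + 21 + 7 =c^2 + 11*c + 28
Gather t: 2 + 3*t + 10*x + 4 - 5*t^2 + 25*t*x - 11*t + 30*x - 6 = -5*t^2 + t*(25*x - 8) + 40*x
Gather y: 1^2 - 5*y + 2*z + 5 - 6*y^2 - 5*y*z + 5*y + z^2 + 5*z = -6*y^2 - 5*y*z + z^2 + 7*z + 6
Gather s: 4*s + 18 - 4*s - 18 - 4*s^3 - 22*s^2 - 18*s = -4*s^3 - 22*s^2 - 18*s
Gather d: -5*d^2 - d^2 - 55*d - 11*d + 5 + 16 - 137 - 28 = -6*d^2 - 66*d - 144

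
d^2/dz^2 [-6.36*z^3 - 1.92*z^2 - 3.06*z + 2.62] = -38.16*z - 3.84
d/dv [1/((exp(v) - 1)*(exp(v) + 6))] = (-2*exp(v) - 5)*exp(v)/(exp(4*v) + 10*exp(3*v) + 13*exp(2*v) - 60*exp(v) + 36)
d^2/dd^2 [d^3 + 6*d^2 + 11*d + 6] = 6*d + 12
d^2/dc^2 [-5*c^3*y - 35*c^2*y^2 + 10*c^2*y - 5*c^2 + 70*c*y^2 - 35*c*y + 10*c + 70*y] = -30*c*y - 70*y^2 + 20*y - 10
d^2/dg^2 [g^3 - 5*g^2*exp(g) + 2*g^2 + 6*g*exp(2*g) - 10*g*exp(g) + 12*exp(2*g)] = -5*g^2*exp(g) + 24*g*exp(2*g) - 30*g*exp(g) + 6*g + 72*exp(2*g) - 30*exp(g) + 4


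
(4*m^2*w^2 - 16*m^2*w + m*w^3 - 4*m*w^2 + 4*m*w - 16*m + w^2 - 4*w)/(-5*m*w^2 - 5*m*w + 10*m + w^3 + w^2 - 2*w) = (-4*m^2*w^2 + 16*m^2*w - m*w^3 + 4*m*w^2 - 4*m*w + 16*m - w^2 + 4*w)/(5*m*w^2 + 5*m*w - 10*m - w^3 - w^2 + 2*w)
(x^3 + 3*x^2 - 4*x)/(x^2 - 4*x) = (x^2 + 3*x - 4)/(x - 4)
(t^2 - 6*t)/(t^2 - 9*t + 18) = t/(t - 3)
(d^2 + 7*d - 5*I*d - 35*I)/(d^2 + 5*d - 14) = (d - 5*I)/(d - 2)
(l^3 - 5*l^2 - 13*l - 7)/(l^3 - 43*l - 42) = (l + 1)/(l + 6)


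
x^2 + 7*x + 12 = (x + 3)*(x + 4)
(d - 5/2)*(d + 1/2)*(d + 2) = d^3 - 21*d/4 - 5/2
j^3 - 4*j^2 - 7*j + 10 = (j - 5)*(j - 1)*(j + 2)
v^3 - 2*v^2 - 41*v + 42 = (v - 7)*(v - 1)*(v + 6)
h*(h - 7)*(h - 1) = h^3 - 8*h^2 + 7*h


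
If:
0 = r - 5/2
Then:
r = 5/2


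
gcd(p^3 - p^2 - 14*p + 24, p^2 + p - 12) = p^2 + p - 12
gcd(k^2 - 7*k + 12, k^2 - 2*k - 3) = k - 3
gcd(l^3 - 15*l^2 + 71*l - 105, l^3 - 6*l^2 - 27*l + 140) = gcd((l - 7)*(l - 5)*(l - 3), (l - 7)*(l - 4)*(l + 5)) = l - 7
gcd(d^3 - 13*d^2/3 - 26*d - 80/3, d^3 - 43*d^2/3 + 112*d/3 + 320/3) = d^2 - 19*d/3 - 40/3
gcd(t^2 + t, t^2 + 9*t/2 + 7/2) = t + 1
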